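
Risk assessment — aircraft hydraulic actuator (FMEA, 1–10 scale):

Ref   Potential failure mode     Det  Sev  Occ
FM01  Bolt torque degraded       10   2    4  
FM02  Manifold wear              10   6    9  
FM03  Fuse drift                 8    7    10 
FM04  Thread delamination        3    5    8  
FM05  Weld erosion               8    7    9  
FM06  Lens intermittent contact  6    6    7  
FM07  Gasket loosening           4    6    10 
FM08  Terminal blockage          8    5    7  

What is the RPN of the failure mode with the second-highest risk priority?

RPN = Severity × Occurrence × Detection:
  FM01: 2 × 4 × 10 = 80
  FM02: 6 × 9 × 10 = 540
  FM03: 7 × 10 × 8 = 560
  FM04: 5 × 8 × 3 = 120
  FM05: 7 × 9 × 8 = 504
  FM06: 6 × 7 × 6 = 252
  FM07: 6 × 10 × 4 = 240
  FM08: 5 × 7 × 8 = 280
Sorted descending: 560, 540, 504, 280, 252, 240, 120, 80.
The second-highest RPN is 540 (FM02).

540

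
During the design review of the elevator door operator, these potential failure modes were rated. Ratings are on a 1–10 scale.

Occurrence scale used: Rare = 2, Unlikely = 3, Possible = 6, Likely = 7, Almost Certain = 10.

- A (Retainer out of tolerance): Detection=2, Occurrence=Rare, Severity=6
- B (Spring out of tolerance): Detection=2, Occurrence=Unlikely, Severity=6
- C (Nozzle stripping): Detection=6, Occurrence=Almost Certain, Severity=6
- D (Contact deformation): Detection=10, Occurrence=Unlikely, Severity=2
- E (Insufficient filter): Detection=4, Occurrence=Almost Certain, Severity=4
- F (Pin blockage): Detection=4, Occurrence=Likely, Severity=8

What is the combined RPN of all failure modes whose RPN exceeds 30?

840

RPN = Severity × Occurrence × Detection:
  A: 6 × 2 × 2 = 24
  B: 6 × 3 × 2 = 36
  C: 6 × 10 × 6 = 360
  D: 2 × 3 × 10 = 60
  E: 4 × 10 × 4 = 160
  F: 8 × 7 × 4 = 224
RPN > 30: B (36), C (360), D (60), E (160), F (224).
Sum: 36 + 360 + 60 + 160 + 224 = 840.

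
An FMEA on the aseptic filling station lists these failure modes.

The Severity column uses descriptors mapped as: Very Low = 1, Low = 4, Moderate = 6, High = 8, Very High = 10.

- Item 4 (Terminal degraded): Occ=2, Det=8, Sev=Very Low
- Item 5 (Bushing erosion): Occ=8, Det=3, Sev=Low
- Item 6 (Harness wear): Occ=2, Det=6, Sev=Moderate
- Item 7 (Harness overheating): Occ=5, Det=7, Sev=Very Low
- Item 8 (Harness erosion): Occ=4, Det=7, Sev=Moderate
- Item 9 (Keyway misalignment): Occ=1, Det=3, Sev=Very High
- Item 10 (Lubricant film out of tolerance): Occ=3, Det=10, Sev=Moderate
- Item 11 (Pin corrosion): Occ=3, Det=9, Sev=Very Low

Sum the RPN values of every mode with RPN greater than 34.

RPN = Severity × Occurrence × Detection:
  Item 4: 1 × 2 × 8 = 16
  Item 5: 4 × 8 × 3 = 96
  Item 6: 6 × 2 × 6 = 72
  Item 7: 1 × 5 × 7 = 35
  Item 8: 6 × 4 × 7 = 168
  Item 9: 10 × 1 × 3 = 30
  Item 10: 6 × 3 × 10 = 180
  Item 11: 1 × 3 × 9 = 27
RPN > 34: Item 5 (96), Item 6 (72), Item 7 (35), Item 8 (168), Item 10 (180).
Sum: 96 + 72 + 35 + 168 + 180 = 551.

551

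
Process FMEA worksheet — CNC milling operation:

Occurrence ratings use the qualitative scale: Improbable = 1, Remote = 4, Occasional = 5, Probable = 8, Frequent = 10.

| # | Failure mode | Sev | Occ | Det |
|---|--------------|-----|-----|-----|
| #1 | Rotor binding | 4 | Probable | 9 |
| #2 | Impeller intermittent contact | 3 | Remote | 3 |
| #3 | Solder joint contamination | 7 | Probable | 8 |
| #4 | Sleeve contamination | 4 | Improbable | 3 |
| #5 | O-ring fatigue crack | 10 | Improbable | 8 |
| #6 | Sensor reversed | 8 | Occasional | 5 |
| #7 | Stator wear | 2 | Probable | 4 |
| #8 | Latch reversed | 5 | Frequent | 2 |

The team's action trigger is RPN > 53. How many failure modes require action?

RPN = Severity × Occurrence × Detection:
  #1: 4 × 8 × 9 = 288
  #2: 3 × 4 × 3 = 36
  #3: 7 × 8 × 8 = 448
  #4: 4 × 1 × 3 = 12
  #5: 10 × 1 × 8 = 80
  #6: 8 × 5 × 5 = 200
  #7: 2 × 8 × 4 = 64
  #8: 5 × 10 × 2 = 100
Modes with RPN > 53: #1 (288), #3 (448), #5 (80), #6 (200), #7 (64), #8 (100) → 6.

6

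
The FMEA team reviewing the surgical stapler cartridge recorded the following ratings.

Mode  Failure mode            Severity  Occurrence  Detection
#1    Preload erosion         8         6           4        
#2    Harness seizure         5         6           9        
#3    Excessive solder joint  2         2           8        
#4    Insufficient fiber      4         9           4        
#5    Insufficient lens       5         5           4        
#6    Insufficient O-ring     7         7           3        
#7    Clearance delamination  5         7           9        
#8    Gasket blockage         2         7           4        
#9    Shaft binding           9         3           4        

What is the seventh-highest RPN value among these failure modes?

100

RPN = Severity × Occurrence × Detection:
  #1: 8 × 6 × 4 = 192
  #2: 5 × 6 × 9 = 270
  #3: 2 × 2 × 8 = 32
  #4: 4 × 9 × 4 = 144
  #5: 5 × 5 × 4 = 100
  #6: 7 × 7 × 3 = 147
  #7: 5 × 7 × 9 = 315
  #8: 2 × 7 × 4 = 56
  #9: 9 × 3 × 4 = 108
Sorted descending: 315, 270, 192, 147, 144, 108, 100, 56, 32.
The seventh-highest RPN is 100 (#5).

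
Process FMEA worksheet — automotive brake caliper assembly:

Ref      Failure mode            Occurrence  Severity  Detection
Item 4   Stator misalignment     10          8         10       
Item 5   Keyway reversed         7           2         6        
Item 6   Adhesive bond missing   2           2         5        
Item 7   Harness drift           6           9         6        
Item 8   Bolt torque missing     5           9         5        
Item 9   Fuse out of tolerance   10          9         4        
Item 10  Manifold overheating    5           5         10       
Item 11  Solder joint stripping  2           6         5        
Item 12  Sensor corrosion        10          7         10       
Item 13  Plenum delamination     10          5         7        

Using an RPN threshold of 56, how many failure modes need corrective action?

RPN = Severity × Occurrence × Detection:
  Item 4: 8 × 10 × 10 = 800
  Item 5: 2 × 7 × 6 = 84
  Item 6: 2 × 2 × 5 = 20
  Item 7: 9 × 6 × 6 = 324
  Item 8: 9 × 5 × 5 = 225
  Item 9: 9 × 10 × 4 = 360
  Item 10: 5 × 5 × 10 = 250
  Item 11: 6 × 2 × 5 = 60
  Item 12: 7 × 10 × 10 = 700
  Item 13: 5 × 10 × 7 = 350
Modes with RPN ≥ 56: Item 4 (800), Item 5 (84), Item 7 (324), Item 8 (225), Item 9 (360), Item 10 (250), Item 11 (60), Item 12 (700), Item 13 (350) → 9.

9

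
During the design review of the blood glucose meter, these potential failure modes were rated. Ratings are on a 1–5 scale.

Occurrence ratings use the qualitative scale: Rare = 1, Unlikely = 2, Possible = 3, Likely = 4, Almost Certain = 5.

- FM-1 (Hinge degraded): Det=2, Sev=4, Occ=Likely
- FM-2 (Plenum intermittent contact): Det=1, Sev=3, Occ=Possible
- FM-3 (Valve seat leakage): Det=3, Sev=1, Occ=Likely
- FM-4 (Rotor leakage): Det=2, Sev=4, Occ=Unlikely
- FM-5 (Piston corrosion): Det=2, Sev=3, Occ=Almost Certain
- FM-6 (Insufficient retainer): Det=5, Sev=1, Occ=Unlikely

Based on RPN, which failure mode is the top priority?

FM-1

RPN = Severity × Occurrence × Detection:
  FM-1: 4 × 4 × 2 = 32
  FM-2: 3 × 3 × 1 = 9
  FM-3: 1 × 4 × 3 = 12
  FM-4: 4 × 2 × 2 = 16
  FM-5: 3 × 5 × 2 = 30
  FM-6: 1 × 2 × 5 = 10
Highest RPN is 32 → FM-1.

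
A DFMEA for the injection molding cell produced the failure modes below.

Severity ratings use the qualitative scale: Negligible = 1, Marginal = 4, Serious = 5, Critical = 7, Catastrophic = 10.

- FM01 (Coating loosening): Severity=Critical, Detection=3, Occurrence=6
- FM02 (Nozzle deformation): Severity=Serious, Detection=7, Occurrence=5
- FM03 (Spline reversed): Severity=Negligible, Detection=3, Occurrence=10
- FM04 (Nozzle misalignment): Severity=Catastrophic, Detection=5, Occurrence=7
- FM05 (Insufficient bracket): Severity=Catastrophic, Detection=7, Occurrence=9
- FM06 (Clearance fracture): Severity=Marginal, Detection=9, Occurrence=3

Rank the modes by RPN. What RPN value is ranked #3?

175

RPN = Severity × Occurrence × Detection:
  FM01: 7 × 6 × 3 = 126
  FM02: 5 × 5 × 7 = 175
  FM03: 1 × 10 × 3 = 30
  FM04: 10 × 7 × 5 = 350
  FM05: 10 × 9 × 7 = 630
  FM06: 4 × 3 × 9 = 108
Sorted descending: 630, 350, 175, 126, 108, 30.
The third-highest RPN is 175 (FM02).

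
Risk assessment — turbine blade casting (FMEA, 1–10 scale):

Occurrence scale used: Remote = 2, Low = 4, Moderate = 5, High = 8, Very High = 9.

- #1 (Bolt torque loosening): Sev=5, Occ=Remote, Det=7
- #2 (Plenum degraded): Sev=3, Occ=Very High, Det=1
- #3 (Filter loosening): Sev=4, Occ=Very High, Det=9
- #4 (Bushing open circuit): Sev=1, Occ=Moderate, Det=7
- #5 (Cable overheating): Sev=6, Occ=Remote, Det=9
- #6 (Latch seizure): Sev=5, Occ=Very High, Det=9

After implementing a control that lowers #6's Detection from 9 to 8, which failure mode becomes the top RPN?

RPN = Severity × Occurrence × Detection:
  #1: 5 × 2 × 7 = 70
  #2: 3 × 9 × 1 = 27
  #3: 4 × 9 × 9 = 324
  #4: 1 × 5 × 7 = 35
  #5: 6 × 2 × 9 = 108
  #6: 5 × 9 × 9 = 405
After action: #6 → 5 × 9 × 8 = 360.
Revised RPNs: #6=360, #3=324, #5=108, #1=70, #4=35, #2=27.
Highest is now #6 (360).

#6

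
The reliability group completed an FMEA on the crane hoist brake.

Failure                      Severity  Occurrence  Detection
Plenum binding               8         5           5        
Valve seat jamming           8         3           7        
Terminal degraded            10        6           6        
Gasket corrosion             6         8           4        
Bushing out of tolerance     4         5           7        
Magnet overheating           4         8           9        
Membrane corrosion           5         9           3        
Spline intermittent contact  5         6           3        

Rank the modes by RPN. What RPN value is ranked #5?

RPN = Severity × Occurrence × Detection:
  Plenum binding: 8 × 5 × 5 = 200
  Valve seat jamming: 8 × 3 × 7 = 168
  Terminal degraded: 10 × 6 × 6 = 360
  Gasket corrosion: 6 × 8 × 4 = 192
  Bushing out of tolerance: 4 × 5 × 7 = 140
  Magnet overheating: 4 × 8 × 9 = 288
  Membrane corrosion: 5 × 9 × 3 = 135
  Spline intermittent contact: 5 × 6 × 3 = 90
Sorted descending: 360, 288, 200, 192, 168, 140, 135, 90.
The fifth-highest RPN is 168 (Valve seat jamming).

168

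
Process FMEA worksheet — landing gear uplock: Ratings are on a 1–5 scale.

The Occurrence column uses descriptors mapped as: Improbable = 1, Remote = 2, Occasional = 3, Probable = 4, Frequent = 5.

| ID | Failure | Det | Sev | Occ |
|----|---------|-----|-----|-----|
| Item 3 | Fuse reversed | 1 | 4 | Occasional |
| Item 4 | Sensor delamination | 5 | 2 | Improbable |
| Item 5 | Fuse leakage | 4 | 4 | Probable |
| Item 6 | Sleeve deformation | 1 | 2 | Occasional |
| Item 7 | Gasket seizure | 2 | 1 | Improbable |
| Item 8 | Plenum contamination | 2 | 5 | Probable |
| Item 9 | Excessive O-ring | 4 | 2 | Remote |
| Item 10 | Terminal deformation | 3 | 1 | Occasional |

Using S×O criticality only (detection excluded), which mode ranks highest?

Criticality = Severity × Occurrence:
  Item 3: 4 × 3 = 12
  Item 4: 2 × 1 = 2
  Item 5: 4 × 4 = 16
  Item 6: 2 × 3 = 6
  Item 7: 1 × 1 = 1
  Item 8: 5 × 4 = 20
  Item 9: 2 × 2 = 4
  Item 10: 1 × 3 = 3
Highest criticality is 20 → Item 8.

Item 8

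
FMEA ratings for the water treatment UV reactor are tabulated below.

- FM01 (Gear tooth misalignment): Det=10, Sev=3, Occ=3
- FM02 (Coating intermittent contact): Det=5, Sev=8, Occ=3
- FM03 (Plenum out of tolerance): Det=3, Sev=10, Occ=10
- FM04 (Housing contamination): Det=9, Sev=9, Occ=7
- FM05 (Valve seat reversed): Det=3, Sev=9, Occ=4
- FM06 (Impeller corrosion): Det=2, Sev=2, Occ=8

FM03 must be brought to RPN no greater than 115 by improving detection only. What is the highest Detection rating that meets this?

FM03: S=10, O=10, D=3 → current RPN = 300.
Fixed product = 100. Need 100 × D ≤ 115, so D ≤ 115/100 = 1.15.
Maximum integer Detection rating = 1 (gives RPN 100; D=2 would give 200 > 115).

1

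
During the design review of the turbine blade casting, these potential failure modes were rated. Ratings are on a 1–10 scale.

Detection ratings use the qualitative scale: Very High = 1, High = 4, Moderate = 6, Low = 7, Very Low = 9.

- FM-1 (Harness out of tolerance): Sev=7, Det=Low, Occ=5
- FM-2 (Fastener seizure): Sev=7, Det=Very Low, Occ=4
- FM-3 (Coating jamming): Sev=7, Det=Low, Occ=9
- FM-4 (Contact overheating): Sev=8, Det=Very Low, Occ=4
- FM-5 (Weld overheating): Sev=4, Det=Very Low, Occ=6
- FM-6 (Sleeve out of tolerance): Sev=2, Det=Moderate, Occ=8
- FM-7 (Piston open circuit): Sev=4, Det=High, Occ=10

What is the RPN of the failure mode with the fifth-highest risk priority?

216

RPN = Severity × Occurrence × Detection:
  FM-1: 7 × 5 × 7 = 245
  FM-2: 7 × 4 × 9 = 252
  FM-3: 7 × 9 × 7 = 441
  FM-4: 8 × 4 × 9 = 288
  FM-5: 4 × 6 × 9 = 216
  FM-6: 2 × 8 × 6 = 96
  FM-7: 4 × 10 × 4 = 160
Sorted descending: 441, 288, 252, 245, 216, 160, 96.
The fifth-highest RPN is 216 (FM-5).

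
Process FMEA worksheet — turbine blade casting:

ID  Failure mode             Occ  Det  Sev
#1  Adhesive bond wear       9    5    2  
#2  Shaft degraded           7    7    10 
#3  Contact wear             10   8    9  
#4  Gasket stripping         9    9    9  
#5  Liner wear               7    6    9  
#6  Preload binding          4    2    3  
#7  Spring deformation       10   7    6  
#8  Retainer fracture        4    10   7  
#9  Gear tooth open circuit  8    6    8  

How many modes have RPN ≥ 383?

RPN = Severity × Occurrence × Detection:
  #1: 2 × 9 × 5 = 90
  #2: 10 × 7 × 7 = 490
  #3: 9 × 10 × 8 = 720
  #4: 9 × 9 × 9 = 729
  #5: 9 × 7 × 6 = 378
  #6: 3 × 4 × 2 = 24
  #7: 6 × 10 × 7 = 420
  #8: 7 × 4 × 10 = 280
  #9: 8 × 8 × 6 = 384
Modes with RPN ≥ 383: #2 (490), #3 (720), #4 (729), #7 (420), #9 (384) → 5.

5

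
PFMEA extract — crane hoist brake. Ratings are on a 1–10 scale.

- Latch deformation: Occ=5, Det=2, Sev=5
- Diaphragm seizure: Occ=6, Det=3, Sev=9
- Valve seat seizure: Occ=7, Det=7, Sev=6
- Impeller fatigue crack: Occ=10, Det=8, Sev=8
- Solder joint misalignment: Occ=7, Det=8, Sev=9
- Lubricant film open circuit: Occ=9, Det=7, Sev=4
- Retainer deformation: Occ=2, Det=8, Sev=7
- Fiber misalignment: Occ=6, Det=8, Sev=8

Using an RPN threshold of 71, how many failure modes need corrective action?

RPN = Severity × Occurrence × Detection:
  Latch deformation: 5 × 5 × 2 = 50
  Diaphragm seizure: 9 × 6 × 3 = 162
  Valve seat seizure: 6 × 7 × 7 = 294
  Impeller fatigue crack: 8 × 10 × 8 = 640
  Solder joint misalignment: 9 × 7 × 8 = 504
  Lubricant film open circuit: 4 × 9 × 7 = 252
  Retainer deformation: 7 × 2 × 8 = 112
  Fiber misalignment: 8 × 6 × 8 = 384
Modes with RPN ≥ 71: Diaphragm seizure (162), Valve seat seizure (294), Impeller fatigue crack (640), Solder joint misalignment (504), Lubricant film open circuit (252), Retainer deformation (112), Fiber misalignment (384) → 7.

7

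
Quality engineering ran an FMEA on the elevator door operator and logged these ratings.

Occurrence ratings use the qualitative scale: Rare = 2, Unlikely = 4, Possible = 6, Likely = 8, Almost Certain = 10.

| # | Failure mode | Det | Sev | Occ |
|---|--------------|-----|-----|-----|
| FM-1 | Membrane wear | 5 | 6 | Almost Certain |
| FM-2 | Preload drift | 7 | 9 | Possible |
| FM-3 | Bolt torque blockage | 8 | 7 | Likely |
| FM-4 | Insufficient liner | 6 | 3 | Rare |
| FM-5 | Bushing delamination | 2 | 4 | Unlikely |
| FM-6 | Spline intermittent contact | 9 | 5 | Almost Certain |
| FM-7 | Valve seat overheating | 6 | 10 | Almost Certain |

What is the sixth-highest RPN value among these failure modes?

36

RPN = Severity × Occurrence × Detection:
  FM-1: 6 × 10 × 5 = 300
  FM-2: 9 × 6 × 7 = 378
  FM-3: 7 × 8 × 8 = 448
  FM-4: 3 × 2 × 6 = 36
  FM-5: 4 × 4 × 2 = 32
  FM-6: 5 × 10 × 9 = 450
  FM-7: 10 × 10 × 6 = 600
Sorted descending: 600, 450, 448, 378, 300, 36, 32.
The sixth-highest RPN is 36 (FM-4).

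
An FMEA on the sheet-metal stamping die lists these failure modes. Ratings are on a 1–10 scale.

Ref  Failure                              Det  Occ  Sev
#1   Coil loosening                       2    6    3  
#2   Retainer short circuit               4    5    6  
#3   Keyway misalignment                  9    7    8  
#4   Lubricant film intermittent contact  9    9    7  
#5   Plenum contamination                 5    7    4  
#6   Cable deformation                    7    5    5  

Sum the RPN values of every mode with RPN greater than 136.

1386

RPN = Severity × Occurrence × Detection:
  #1: 3 × 6 × 2 = 36
  #2: 6 × 5 × 4 = 120
  #3: 8 × 7 × 9 = 504
  #4: 7 × 9 × 9 = 567
  #5: 4 × 7 × 5 = 140
  #6: 5 × 5 × 7 = 175
RPN > 136: #3 (504), #4 (567), #5 (140), #6 (175).
Sum: 504 + 567 + 140 + 175 = 1386.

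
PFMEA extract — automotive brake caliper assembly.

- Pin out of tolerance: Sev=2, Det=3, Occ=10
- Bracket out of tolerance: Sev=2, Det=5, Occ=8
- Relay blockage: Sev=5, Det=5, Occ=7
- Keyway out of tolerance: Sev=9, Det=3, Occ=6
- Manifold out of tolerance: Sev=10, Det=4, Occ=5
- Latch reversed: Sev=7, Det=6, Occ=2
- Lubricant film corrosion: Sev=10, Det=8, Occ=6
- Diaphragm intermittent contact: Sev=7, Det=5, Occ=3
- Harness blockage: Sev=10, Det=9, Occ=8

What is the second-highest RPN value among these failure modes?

RPN = Severity × Occurrence × Detection:
  Pin out of tolerance: 2 × 10 × 3 = 60
  Bracket out of tolerance: 2 × 8 × 5 = 80
  Relay blockage: 5 × 7 × 5 = 175
  Keyway out of tolerance: 9 × 6 × 3 = 162
  Manifold out of tolerance: 10 × 5 × 4 = 200
  Latch reversed: 7 × 2 × 6 = 84
  Lubricant film corrosion: 10 × 6 × 8 = 480
  Diaphragm intermittent contact: 7 × 3 × 5 = 105
  Harness blockage: 10 × 8 × 9 = 720
Sorted descending: 720, 480, 200, 175, 162, 105, 84, 80, 60.
The second-highest RPN is 480 (Lubricant film corrosion).

480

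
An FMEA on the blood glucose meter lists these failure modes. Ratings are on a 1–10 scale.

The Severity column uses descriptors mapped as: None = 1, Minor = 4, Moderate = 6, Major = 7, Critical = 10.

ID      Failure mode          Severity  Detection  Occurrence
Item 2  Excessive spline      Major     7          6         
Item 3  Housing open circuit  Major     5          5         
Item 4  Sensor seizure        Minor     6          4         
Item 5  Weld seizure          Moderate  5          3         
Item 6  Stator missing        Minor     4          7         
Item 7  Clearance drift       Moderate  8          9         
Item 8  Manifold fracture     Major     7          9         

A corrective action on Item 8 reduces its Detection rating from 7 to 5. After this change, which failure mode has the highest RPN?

RPN = Severity × Occurrence × Detection:
  Item 2: 7 × 6 × 7 = 294
  Item 3: 7 × 5 × 5 = 175
  Item 4: 4 × 4 × 6 = 96
  Item 5: 6 × 3 × 5 = 90
  Item 6: 4 × 7 × 4 = 112
  Item 7: 6 × 9 × 8 = 432
  Item 8: 7 × 9 × 7 = 441
After action: Item 8 → 7 × 9 × 5 = 315.
Revised RPNs: Item 7=432, Item 8=315, Item 2=294, Item 3=175, Item 6=112, Item 4=96, Item 5=90.
Highest is now Item 7 (432).

Item 7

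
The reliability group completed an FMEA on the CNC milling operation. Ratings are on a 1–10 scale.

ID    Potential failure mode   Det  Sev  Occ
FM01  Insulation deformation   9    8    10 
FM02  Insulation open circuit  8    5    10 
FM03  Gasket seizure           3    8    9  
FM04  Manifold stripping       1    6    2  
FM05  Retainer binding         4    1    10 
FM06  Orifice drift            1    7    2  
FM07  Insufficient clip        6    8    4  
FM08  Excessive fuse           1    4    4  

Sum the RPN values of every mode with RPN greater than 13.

1598

RPN = Severity × Occurrence × Detection:
  FM01: 8 × 10 × 9 = 720
  FM02: 5 × 10 × 8 = 400
  FM03: 8 × 9 × 3 = 216
  FM04: 6 × 2 × 1 = 12
  FM05: 1 × 10 × 4 = 40
  FM06: 7 × 2 × 1 = 14
  FM07: 8 × 4 × 6 = 192
  FM08: 4 × 4 × 1 = 16
RPN > 13: FM01 (720), FM02 (400), FM03 (216), FM05 (40), FM06 (14), FM07 (192), FM08 (16).
Sum: 720 + 400 + 216 + 40 + 14 + 192 + 16 = 1598.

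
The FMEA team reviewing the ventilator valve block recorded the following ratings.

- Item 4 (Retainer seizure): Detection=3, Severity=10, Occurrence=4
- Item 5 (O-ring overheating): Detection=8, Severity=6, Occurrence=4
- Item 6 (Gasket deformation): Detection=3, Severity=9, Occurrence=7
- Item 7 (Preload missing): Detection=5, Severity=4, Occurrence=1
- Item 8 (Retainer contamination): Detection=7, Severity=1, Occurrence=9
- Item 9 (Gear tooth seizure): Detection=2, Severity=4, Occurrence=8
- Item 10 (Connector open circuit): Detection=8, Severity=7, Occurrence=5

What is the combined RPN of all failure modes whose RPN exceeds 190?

472

RPN = Severity × Occurrence × Detection:
  Item 4: 10 × 4 × 3 = 120
  Item 5: 6 × 4 × 8 = 192
  Item 6: 9 × 7 × 3 = 189
  Item 7: 4 × 1 × 5 = 20
  Item 8: 1 × 9 × 7 = 63
  Item 9: 4 × 8 × 2 = 64
  Item 10: 7 × 5 × 8 = 280
RPN > 190: Item 5 (192), Item 10 (280).
Sum: 192 + 280 = 472.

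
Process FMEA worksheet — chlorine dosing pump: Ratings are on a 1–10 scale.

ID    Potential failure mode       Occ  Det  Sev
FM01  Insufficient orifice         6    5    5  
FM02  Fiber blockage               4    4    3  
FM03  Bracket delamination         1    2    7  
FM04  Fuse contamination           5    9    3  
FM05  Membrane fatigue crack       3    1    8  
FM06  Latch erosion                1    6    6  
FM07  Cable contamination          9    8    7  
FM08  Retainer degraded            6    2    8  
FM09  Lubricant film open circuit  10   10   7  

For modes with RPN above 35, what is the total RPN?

RPN = Severity × Occurrence × Detection:
  FM01: 5 × 6 × 5 = 150
  FM02: 3 × 4 × 4 = 48
  FM03: 7 × 1 × 2 = 14
  FM04: 3 × 5 × 9 = 135
  FM05: 8 × 3 × 1 = 24
  FM06: 6 × 1 × 6 = 36
  FM07: 7 × 9 × 8 = 504
  FM08: 8 × 6 × 2 = 96
  FM09: 7 × 10 × 10 = 700
RPN > 35: FM01 (150), FM02 (48), FM04 (135), FM06 (36), FM07 (504), FM08 (96), FM09 (700).
Sum: 150 + 48 + 135 + 36 + 504 + 96 + 700 = 1669.

1669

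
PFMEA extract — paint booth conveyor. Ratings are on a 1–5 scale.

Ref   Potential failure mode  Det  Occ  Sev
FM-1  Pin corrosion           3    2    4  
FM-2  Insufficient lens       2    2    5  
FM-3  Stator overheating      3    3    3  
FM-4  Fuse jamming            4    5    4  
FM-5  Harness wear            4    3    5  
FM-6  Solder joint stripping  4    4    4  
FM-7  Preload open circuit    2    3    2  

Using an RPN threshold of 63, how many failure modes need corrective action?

RPN = Severity × Occurrence × Detection:
  FM-1: 4 × 2 × 3 = 24
  FM-2: 5 × 2 × 2 = 20
  FM-3: 3 × 3 × 3 = 27
  FM-4: 4 × 5 × 4 = 80
  FM-5: 5 × 3 × 4 = 60
  FM-6: 4 × 4 × 4 = 64
  FM-7: 2 × 3 × 2 = 12
Modes with RPN ≥ 63: FM-4 (80), FM-6 (64) → 2.

2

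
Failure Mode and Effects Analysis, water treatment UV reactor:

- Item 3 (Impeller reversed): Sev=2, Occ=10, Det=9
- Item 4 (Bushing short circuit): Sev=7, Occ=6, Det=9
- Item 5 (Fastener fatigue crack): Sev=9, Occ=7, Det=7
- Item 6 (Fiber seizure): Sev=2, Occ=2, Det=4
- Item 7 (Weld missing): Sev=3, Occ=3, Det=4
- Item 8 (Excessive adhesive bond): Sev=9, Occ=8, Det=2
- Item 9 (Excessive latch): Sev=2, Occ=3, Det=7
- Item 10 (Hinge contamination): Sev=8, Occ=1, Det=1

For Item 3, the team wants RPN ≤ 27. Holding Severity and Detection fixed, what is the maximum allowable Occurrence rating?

Item 3: S=2, O=10, D=9 → current RPN = 180.
Fixed product = 18. Need 18 × O ≤ 27, so O ≤ 27/18 = 1.50.
Maximum integer Occurrence rating = 1 (gives RPN 18; O=2 would give 36 > 27).

1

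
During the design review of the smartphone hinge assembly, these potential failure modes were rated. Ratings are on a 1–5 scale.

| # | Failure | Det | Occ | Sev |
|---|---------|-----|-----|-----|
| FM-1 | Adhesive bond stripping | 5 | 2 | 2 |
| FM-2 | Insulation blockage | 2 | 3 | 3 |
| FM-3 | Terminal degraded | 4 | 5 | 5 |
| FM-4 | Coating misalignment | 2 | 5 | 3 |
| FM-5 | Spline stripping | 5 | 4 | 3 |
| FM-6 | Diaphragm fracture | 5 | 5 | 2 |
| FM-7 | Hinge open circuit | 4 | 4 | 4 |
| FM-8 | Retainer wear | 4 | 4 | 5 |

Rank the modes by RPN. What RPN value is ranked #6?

RPN = Severity × Occurrence × Detection:
  FM-1: 2 × 2 × 5 = 20
  FM-2: 3 × 3 × 2 = 18
  FM-3: 5 × 5 × 4 = 100
  FM-4: 3 × 5 × 2 = 30
  FM-5: 3 × 4 × 5 = 60
  FM-6: 2 × 5 × 5 = 50
  FM-7: 4 × 4 × 4 = 64
  FM-8: 5 × 4 × 4 = 80
Sorted descending: 100, 80, 64, 60, 50, 30, 20, 18.
The sixth-highest RPN is 30 (FM-4).

30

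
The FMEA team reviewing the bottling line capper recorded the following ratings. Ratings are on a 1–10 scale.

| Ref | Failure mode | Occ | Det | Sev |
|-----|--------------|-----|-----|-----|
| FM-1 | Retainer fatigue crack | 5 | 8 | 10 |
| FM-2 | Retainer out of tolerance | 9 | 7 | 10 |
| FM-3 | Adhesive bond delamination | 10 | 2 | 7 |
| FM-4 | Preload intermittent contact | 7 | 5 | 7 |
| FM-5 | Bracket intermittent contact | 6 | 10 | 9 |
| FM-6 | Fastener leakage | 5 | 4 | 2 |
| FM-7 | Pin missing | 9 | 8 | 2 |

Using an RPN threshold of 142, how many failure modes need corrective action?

5

RPN = Severity × Occurrence × Detection:
  FM-1: 10 × 5 × 8 = 400
  FM-2: 10 × 9 × 7 = 630
  FM-3: 7 × 10 × 2 = 140
  FM-4: 7 × 7 × 5 = 245
  FM-5: 9 × 6 × 10 = 540
  FM-6: 2 × 5 × 4 = 40
  FM-7: 2 × 9 × 8 = 144
Modes with RPN ≥ 142: FM-1 (400), FM-2 (630), FM-4 (245), FM-5 (540), FM-7 (144) → 5.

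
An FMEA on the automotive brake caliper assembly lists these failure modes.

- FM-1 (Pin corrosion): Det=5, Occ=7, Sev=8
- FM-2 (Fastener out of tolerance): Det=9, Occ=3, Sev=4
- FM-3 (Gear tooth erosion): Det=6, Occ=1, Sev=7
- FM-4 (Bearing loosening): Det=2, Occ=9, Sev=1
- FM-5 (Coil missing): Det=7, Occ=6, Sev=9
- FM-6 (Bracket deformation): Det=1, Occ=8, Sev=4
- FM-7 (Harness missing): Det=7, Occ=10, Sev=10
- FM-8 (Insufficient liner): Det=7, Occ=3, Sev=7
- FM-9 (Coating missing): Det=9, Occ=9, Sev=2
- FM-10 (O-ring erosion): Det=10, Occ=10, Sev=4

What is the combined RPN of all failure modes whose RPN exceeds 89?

2175

RPN = Severity × Occurrence × Detection:
  FM-1: 8 × 7 × 5 = 280
  FM-2: 4 × 3 × 9 = 108
  FM-3: 7 × 1 × 6 = 42
  FM-4: 1 × 9 × 2 = 18
  FM-5: 9 × 6 × 7 = 378
  FM-6: 4 × 8 × 1 = 32
  FM-7: 10 × 10 × 7 = 700
  FM-8: 7 × 3 × 7 = 147
  FM-9: 2 × 9 × 9 = 162
  FM-10: 4 × 10 × 10 = 400
RPN > 89: FM-1 (280), FM-2 (108), FM-5 (378), FM-7 (700), FM-8 (147), FM-9 (162), FM-10 (400).
Sum: 280 + 108 + 378 + 700 + 147 + 162 + 400 = 2175.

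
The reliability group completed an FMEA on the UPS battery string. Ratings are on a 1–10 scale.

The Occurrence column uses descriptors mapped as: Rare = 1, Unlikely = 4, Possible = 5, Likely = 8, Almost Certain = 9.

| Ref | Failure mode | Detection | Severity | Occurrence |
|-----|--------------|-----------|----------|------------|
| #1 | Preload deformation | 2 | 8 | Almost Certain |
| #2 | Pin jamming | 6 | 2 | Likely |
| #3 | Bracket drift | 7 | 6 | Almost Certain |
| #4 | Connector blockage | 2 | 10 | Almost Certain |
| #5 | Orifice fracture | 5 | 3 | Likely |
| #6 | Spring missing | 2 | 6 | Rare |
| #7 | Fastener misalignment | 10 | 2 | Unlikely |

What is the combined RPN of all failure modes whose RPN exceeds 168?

558

RPN = Severity × Occurrence × Detection:
  #1: 8 × 9 × 2 = 144
  #2: 2 × 8 × 6 = 96
  #3: 6 × 9 × 7 = 378
  #4: 10 × 9 × 2 = 180
  #5: 3 × 8 × 5 = 120
  #6: 6 × 1 × 2 = 12
  #7: 2 × 4 × 10 = 80
RPN > 168: #3 (378), #4 (180).
Sum: 378 + 180 = 558.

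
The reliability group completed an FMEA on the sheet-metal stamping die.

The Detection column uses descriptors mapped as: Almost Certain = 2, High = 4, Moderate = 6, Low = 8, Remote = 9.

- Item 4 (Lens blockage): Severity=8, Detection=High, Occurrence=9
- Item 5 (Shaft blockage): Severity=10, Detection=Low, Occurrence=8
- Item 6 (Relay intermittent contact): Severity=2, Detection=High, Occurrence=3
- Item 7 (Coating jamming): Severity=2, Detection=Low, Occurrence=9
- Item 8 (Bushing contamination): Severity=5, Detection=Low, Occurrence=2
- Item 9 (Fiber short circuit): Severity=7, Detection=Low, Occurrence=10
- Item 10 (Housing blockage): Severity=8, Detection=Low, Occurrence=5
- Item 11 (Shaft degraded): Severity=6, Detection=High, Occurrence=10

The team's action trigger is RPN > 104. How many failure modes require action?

6

RPN = Severity × Occurrence × Detection:
  Item 4: 8 × 9 × 4 = 288
  Item 5: 10 × 8 × 8 = 640
  Item 6: 2 × 3 × 4 = 24
  Item 7: 2 × 9 × 8 = 144
  Item 8: 5 × 2 × 8 = 80
  Item 9: 7 × 10 × 8 = 560
  Item 10: 8 × 5 × 8 = 320
  Item 11: 6 × 10 × 4 = 240
Modes with RPN > 104: Item 4 (288), Item 5 (640), Item 7 (144), Item 9 (560), Item 10 (320), Item 11 (240) → 6.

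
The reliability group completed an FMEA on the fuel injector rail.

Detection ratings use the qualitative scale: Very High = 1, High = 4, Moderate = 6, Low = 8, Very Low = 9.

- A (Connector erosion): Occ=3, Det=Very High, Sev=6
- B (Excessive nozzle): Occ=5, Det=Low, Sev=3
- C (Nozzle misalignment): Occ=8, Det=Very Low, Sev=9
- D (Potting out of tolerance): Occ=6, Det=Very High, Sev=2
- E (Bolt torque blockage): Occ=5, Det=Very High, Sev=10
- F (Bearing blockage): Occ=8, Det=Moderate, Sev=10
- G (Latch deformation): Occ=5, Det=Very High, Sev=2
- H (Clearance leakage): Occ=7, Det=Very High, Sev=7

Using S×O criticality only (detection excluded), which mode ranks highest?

F

Criticality = Severity × Occurrence:
  A: 6 × 3 = 18
  B: 3 × 5 = 15
  C: 9 × 8 = 72
  D: 2 × 6 = 12
  E: 10 × 5 = 50
  F: 10 × 8 = 80
  G: 2 × 5 = 10
  H: 7 × 7 = 49
Highest criticality is 80 → F.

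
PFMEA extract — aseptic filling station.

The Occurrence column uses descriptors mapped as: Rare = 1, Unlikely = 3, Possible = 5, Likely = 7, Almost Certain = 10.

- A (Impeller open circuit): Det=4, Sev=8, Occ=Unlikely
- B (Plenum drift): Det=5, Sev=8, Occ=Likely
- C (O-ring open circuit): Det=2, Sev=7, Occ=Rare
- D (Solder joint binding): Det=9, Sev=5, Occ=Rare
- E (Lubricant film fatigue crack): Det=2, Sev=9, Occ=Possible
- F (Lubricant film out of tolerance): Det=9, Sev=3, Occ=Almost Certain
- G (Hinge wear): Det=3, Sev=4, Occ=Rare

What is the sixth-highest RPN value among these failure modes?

RPN = Severity × Occurrence × Detection:
  A: 8 × 3 × 4 = 96
  B: 8 × 7 × 5 = 280
  C: 7 × 1 × 2 = 14
  D: 5 × 1 × 9 = 45
  E: 9 × 5 × 2 = 90
  F: 3 × 10 × 9 = 270
  G: 4 × 1 × 3 = 12
Sorted descending: 280, 270, 96, 90, 45, 14, 12.
The sixth-highest RPN is 14 (C).

14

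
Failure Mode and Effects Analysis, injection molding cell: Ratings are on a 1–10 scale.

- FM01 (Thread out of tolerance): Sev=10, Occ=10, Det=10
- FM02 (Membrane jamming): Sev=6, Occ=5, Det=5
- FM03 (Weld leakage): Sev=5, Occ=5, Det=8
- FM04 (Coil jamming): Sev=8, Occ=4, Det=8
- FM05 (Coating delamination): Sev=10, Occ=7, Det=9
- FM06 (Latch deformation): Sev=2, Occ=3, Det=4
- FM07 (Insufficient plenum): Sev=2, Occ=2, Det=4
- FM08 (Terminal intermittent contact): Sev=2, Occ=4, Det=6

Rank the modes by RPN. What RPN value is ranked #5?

RPN = Severity × Occurrence × Detection:
  FM01: 10 × 10 × 10 = 1000
  FM02: 6 × 5 × 5 = 150
  FM03: 5 × 5 × 8 = 200
  FM04: 8 × 4 × 8 = 256
  FM05: 10 × 7 × 9 = 630
  FM06: 2 × 3 × 4 = 24
  FM07: 2 × 2 × 4 = 16
  FM08: 2 × 4 × 6 = 48
Sorted descending: 1000, 630, 256, 200, 150, 48, 24, 16.
The fifth-highest RPN is 150 (FM02).

150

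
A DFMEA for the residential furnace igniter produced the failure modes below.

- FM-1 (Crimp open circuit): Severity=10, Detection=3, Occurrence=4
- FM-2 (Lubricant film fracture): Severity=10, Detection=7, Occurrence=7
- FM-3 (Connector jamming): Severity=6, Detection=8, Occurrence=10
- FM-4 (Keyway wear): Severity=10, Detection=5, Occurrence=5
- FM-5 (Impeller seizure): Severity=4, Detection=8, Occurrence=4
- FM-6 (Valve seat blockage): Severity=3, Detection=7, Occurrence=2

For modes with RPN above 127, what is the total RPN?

1348

RPN = Severity × Occurrence × Detection:
  FM-1: 10 × 4 × 3 = 120
  FM-2: 10 × 7 × 7 = 490
  FM-3: 6 × 10 × 8 = 480
  FM-4: 10 × 5 × 5 = 250
  FM-5: 4 × 4 × 8 = 128
  FM-6: 3 × 2 × 7 = 42
RPN > 127: FM-2 (490), FM-3 (480), FM-4 (250), FM-5 (128).
Sum: 490 + 480 + 250 + 128 = 1348.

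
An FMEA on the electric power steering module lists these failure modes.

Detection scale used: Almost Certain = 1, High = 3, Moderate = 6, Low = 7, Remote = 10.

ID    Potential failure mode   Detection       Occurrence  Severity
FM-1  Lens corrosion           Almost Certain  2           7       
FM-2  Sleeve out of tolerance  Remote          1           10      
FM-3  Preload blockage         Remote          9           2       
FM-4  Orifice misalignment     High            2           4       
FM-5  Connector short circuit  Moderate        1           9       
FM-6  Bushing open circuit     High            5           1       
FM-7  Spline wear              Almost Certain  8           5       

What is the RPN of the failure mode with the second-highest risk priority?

100

RPN = Severity × Occurrence × Detection:
  FM-1: 7 × 2 × 1 = 14
  FM-2: 10 × 1 × 10 = 100
  FM-3: 2 × 9 × 10 = 180
  FM-4: 4 × 2 × 3 = 24
  FM-5: 9 × 1 × 6 = 54
  FM-6: 1 × 5 × 3 = 15
  FM-7: 5 × 8 × 1 = 40
Sorted descending: 180, 100, 54, 40, 24, 15, 14.
The second-highest RPN is 100 (FM-2).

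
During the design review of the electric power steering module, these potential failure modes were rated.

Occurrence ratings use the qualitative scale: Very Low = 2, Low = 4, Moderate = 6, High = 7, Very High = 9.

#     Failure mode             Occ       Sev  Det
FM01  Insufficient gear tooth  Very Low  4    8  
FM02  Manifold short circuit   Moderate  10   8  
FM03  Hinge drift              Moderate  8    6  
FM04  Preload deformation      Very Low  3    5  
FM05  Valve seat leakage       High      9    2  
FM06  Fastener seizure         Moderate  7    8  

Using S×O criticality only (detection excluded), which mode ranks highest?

FM05

Criticality = Severity × Occurrence:
  FM01: 4 × 2 = 8
  FM02: 10 × 6 = 60
  FM03: 8 × 6 = 48
  FM04: 3 × 2 = 6
  FM05: 9 × 7 = 63
  FM06: 7 × 6 = 42
Highest criticality is 63 → FM05.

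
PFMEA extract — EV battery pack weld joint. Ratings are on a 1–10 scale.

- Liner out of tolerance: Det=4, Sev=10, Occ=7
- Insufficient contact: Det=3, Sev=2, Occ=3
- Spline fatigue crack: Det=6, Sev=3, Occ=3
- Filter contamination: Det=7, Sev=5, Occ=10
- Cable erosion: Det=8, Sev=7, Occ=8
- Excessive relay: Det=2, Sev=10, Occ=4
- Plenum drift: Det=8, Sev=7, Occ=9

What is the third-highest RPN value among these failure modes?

RPN = Severity × Occurrence × Detection:
  Liner out of tolerance: 10 × 7 × 4 = 280
  Insufficient contact: 2 × 3 × 3 = 18
  Spline fatigue crack: 3 × 3 × 6 = 54
  Filter contamination: 5 × 10 × 7 = 350
  Cable erosion: 7 × 8 × 8 = 448
  Excessive relay: 10 × 4 × 2 = 80
  Plenum drift: 7 × 9 × 8 = 504
Sorted descending: 504, 448, 350, 280, 80, 54, 18.
The third-highest RPN is 350 (Filter contamination).

350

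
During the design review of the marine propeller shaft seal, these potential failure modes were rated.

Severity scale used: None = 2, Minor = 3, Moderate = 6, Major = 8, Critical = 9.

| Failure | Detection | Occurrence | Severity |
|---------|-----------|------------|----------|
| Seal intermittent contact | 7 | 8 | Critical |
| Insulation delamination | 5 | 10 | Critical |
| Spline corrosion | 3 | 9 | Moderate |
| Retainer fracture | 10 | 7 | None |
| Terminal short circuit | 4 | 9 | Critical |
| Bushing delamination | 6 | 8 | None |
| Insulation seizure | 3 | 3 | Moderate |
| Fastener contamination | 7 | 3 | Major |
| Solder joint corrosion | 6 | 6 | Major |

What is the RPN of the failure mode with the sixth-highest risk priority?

162

RPN = Severity × Occurrence × Detection:
  Seal intermittent contact: 9 × 8 × 7 = 504
  Insulation delamination: 9 × 10 × 5 = 450
  Spline corrosion: 6 × 9 × 3 = 162
  Retainer fracture: 2 × 7 × 10 = 140
  Terminal short circuit: 9 × 9 × 4 = 324
  Bushing delamination: 2 × 8 × 6 = 96
  Insulation seizure: 6 × 3 × 3 = 54
  Fastener contamination: 8 × 3 × 7 = 168
  Solder joint corrosion: 8 × 6 × 6 = 288
Sorted descending: 504, 450, 324, 288, 168, 162, 140, 96, 54.
The sixth-highest RPN is 162 (Spline corrosion).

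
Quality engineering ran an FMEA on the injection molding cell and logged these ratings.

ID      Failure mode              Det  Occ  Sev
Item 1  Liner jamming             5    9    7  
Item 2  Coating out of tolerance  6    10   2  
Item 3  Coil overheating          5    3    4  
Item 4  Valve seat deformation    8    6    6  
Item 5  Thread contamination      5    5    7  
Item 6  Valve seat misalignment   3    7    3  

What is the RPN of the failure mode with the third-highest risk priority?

175

RPN = Severity × Occurrence × Detection:
  Item 1: 7 × 9 × 5 = 315
  Item 2: 2 × 10 × 6 = 120
  Item 3: 4 × 3 × 5 = 60
  Item 4: 6 × 6 × 8 = 288
  Item 5: 7 × 5 × 5 = 175
  Item 6: 3 × 7 × 3 = 63
Sorted descending: 315, 288, 175, 120, 63, 60.
The third-highest RPN is 175 (Item 5).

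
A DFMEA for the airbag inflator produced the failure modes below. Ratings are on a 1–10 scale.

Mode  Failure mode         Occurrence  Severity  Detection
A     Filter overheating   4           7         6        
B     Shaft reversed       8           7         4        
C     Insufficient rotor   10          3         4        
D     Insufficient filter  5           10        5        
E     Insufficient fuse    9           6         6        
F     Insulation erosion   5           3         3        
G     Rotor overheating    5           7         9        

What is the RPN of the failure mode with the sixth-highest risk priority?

RPN = Severity × Occurrence × Detection:
  A: 7 × 4 × 6 = 168
  B: 7 × 8 × 4 = 224
  C: 3 × 10 × 4 = 120
  D: 10 × 5 × 5 = 250
  E: 6 × 9 × 6 = 324
  F: 3 × 5 × 3 = 45
  G: 7 × 5 × 9 = 315
Sorted descending: 324, 315, 250, 224, 168, 120, 45.
The sixth-highest RPN is 120 (C).

120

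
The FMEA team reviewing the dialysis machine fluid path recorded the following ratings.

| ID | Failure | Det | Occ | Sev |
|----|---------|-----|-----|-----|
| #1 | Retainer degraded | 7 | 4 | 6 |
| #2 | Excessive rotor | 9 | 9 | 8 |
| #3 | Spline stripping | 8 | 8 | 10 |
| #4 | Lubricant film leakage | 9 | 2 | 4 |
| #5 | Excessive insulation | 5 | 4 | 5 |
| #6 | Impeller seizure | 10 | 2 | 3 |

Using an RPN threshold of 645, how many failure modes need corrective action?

1

RPN = Severity × Occurrence × Detection:
  #1: 6 × 4 × 7 = 168
  #2: 8 × 9 × 9 = 648
  #3: 10 × 8 × 8 = 640
  #4: 4 × 2 × 9 = 72
  #5: 5 × 4 × 5 = 100
  #6: 3 × 2 × 10 = 60
Modes with RPN ≥ 645: #2 (648) → 1.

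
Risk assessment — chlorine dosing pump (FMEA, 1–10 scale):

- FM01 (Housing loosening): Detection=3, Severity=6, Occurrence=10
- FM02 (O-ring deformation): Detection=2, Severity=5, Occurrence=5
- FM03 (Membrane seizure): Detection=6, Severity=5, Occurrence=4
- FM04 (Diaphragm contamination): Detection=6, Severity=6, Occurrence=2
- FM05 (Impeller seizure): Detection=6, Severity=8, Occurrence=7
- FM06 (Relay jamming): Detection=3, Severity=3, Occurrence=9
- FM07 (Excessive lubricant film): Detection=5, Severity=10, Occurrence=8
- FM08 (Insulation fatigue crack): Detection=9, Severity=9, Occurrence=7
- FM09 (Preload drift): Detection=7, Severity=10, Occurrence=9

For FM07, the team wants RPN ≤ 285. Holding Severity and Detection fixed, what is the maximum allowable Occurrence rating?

FM07: S=10, O=8, D=5 → current RPN = 400.
Fixed product = 50. Need 50 × O ≤ 285, so O ≤ 285/50 = 5.70.
Maximum integer Occurrence rating = 5 (gives RPN 250; O=6 would give 300 > 285).

5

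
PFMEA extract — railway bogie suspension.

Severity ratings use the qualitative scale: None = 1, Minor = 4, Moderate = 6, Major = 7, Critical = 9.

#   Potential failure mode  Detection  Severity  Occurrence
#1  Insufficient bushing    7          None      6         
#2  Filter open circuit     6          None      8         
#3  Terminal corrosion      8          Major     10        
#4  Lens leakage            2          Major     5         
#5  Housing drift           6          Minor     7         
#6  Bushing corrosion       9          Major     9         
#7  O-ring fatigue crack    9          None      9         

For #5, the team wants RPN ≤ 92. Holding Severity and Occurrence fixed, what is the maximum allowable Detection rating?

3

#5: S=4, O=7, D=6 → current RPN = 168.
Fixed product = 28. Need 28 × D ≤ 92, so D ≤ 92/28 = 3.29.
Maximum integer Detection rating = 3 (gives RPN 84; D=4 would give 112 > 92).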